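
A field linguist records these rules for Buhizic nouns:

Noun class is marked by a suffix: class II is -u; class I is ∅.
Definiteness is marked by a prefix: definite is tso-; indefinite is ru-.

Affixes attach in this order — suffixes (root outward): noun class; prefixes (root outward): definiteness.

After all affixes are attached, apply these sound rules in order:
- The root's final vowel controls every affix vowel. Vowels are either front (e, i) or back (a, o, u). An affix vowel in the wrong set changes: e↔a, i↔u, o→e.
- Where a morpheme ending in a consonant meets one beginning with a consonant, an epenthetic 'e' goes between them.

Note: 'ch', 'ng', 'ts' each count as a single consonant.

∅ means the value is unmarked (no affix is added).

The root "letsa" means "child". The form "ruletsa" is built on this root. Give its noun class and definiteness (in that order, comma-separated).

class I, indefinite

Segment: ru-letsa.
noun class: ∅ → class I.
definiteness: ru- → indefinite.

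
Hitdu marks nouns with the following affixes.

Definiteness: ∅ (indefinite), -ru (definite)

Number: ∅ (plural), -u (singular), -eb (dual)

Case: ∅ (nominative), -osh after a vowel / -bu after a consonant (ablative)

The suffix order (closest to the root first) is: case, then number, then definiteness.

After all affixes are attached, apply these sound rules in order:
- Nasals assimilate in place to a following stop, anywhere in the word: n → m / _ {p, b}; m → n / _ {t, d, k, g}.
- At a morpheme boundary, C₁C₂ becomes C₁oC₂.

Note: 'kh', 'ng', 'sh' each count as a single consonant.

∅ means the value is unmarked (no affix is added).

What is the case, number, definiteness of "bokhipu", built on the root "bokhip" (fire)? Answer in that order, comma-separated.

nominative, singular, indefinite

Segment: bokhip-u.
case: ∅ → nominative.
number: -u → singular.
definiteness: ∅ → indefinite.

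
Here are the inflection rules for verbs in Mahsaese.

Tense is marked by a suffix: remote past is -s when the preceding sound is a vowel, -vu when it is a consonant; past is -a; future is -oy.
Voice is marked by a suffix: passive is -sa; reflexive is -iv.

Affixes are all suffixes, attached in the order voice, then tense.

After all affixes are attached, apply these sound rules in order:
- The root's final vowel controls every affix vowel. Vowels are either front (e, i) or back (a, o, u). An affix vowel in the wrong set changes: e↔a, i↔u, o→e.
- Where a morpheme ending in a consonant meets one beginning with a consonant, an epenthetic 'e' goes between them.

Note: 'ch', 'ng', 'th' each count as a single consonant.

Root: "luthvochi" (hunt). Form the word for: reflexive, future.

luthvochiivey

Attach voice reflexive -iv → luthvochiiv.
Attach tense future -oy → luthvochiivoy.
Apply vowel harmony: luthvochiivoy → luthvochiivey.
Epenthesis: no change.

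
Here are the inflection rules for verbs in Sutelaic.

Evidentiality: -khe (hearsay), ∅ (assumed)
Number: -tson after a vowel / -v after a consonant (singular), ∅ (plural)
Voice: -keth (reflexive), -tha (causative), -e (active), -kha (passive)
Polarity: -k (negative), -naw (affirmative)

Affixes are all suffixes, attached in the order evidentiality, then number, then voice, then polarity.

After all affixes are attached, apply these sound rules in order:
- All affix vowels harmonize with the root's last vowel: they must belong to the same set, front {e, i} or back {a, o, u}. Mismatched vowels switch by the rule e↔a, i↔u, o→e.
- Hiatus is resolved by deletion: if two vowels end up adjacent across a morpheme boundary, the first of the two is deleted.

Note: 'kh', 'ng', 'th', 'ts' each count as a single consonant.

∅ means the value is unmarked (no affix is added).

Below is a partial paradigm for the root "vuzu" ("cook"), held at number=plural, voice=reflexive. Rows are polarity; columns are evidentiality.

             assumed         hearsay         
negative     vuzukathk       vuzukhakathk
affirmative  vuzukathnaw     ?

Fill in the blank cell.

vuzukhakathnaw

Attach evidentiality hearsay -khe → vuzukhe.
number = plural: zero marking, form stays vuzukhe.
Attach voice reflexive -keth → vuzukheketh.
Attach polarity affirmative -naw → vuzukhekethnaw.
Apply vowel harmony: vuzukhekethnaw → vuzukhakathnaw.
Vowel deletion: no change.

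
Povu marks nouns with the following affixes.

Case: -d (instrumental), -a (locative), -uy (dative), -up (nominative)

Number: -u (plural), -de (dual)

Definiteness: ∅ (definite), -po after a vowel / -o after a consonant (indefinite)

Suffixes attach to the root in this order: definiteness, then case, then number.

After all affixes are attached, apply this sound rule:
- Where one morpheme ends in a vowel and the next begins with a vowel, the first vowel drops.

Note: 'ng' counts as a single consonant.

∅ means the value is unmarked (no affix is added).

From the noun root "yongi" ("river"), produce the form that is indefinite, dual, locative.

yongipade

Attach definiteness indefinite -po (after vowel 'i') → yongipo.
Attach case locative -a → yongipoa.
Attach number dual -de → yongipoade.
Apply vowel deletion: yongipoade → yongipade.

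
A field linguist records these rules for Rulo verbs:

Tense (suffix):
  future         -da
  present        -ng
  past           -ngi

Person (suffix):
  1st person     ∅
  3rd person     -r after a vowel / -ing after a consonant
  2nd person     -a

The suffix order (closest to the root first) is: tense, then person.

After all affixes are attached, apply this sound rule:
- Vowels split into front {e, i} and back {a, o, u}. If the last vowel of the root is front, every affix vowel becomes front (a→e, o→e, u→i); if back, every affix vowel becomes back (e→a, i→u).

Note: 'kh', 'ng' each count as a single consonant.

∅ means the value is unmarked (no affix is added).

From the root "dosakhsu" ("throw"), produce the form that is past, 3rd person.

dosakhsungur

Attach tense past -ngi → dosakhsungi.
Attach person 3rd person -r (after vowel 'i') → dosakhsungir.
Apply vowel harmony: dosakhsungir → dosakhsungur.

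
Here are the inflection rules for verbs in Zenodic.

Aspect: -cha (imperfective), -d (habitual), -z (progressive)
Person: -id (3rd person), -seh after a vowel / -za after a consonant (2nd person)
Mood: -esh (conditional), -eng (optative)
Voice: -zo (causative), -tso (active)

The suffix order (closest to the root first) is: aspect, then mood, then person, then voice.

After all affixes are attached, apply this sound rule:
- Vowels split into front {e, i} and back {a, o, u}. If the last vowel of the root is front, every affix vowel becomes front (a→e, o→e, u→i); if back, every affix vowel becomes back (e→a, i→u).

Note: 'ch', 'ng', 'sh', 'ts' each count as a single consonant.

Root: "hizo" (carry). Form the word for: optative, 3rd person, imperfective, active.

hizochaangudtso

Attach aspect imperfective -cha → hizocha.
Attach mood optative -eng → hizochaeng.
Attach person 3rd person -id → hizochaengid.
Attach voice active -tso → hizochaengidtso.
Apply vowel harmony: hizochaengidtso → hizochaangudtso.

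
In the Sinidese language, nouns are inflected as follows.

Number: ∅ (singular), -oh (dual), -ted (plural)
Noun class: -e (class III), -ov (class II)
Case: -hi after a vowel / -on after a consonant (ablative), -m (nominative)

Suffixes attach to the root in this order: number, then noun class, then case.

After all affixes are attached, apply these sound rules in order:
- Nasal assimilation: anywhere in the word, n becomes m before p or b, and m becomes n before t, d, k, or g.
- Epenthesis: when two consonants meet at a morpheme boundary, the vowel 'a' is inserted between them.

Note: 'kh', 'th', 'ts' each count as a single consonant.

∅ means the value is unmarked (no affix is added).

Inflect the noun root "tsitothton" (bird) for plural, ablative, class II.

tsitothtonatedovon

Attach number plural -ted → tsitothtonted.
Attach noun class class II -ov → tsitothtontedov.
Attach case ablative -on (after consonant 'v') → tsitothtontedovon.
Nasal assimilation: no change.
Apply epenthesis: tsitothtontedovon → tsitothtonatedovon.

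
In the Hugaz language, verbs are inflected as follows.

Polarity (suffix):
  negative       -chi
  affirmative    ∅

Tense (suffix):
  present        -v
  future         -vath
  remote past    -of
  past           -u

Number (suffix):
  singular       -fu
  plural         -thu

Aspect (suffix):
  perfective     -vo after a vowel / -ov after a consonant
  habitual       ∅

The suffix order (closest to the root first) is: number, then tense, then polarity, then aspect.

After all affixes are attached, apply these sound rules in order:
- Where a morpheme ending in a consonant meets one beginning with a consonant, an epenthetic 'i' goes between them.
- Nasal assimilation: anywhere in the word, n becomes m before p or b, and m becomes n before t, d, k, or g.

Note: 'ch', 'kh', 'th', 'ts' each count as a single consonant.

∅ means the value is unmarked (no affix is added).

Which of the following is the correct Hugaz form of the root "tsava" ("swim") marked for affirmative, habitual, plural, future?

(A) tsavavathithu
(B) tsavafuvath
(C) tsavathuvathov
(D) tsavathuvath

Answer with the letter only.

D

Attach number plural -thu → tsavathu.
Attach tense future -vath → tsavathuvath.
polarity = affirmative: zero marking, form stays tsavathuvath.
aspect = habitual: zero marking, form stays tsavathuvath.
Epenthesis: no change.
Nasal assimilation: no change.
So the correct form is tsavathuvath, option (D).
(B) tsavafuvath is wrong: it uses singular instead of plural for number.
(C) tsavathuvathov is wrong: it uses perfective instead of habitual for aspect.
(A) tsavavathithu is wrong: it has the affixes in the wrong order.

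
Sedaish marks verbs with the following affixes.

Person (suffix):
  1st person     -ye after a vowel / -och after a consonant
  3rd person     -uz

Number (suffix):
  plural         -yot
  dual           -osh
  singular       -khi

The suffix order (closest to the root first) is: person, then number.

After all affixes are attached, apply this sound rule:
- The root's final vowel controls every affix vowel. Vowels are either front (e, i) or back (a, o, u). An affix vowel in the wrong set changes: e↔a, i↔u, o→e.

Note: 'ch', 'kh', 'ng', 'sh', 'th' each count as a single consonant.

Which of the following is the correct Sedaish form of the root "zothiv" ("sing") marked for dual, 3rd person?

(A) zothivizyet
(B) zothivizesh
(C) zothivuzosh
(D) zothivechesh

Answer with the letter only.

B

Attach person 3rd person -uz → zothivuz.
Attach number dual -osh → zothivuzosh.
Apply vowel harmony: zothivuzosh → zothivizesh.
So the correct form is zothivizesh, option (B).
(A) zothivizyet is wrong: it uses plural instead of dual for number.
(C) zothivuzosh is wrong: it fails to apply the sound rule(s).
(D) zothivechesh is wrong: it uses 1st person instead of 3rd person for person.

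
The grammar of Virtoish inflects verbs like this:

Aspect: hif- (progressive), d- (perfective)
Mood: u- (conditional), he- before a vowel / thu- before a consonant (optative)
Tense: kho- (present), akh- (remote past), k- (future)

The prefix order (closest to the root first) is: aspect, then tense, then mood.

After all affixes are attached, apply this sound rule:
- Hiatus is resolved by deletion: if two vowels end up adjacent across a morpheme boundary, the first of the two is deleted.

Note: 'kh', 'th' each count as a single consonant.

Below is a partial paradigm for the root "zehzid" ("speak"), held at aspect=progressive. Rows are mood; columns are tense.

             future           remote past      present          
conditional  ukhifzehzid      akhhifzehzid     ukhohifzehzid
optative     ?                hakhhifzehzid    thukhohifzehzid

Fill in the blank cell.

thukhifzehzid

Attach aspect progressive hif- → hifzehzid.
Attach tense future k- → khifzehzid.
Attach mood optative thu- (before consonant 'k') → thukhifzehzid.
Vowel deletion: no change.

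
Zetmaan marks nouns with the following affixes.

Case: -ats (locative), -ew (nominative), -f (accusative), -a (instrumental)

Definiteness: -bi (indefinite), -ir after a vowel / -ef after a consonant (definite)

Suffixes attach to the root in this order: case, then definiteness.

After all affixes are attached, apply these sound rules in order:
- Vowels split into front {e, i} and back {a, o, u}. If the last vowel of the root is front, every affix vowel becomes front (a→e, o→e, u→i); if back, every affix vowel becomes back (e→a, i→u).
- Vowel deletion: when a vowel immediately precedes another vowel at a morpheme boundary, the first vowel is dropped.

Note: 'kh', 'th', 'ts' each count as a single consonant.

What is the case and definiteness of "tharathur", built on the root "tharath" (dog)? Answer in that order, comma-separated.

instrumental, definite

Segment: tharath-a-ir.
case: -a → instrumental.
definiteness: -ir/ef → definite.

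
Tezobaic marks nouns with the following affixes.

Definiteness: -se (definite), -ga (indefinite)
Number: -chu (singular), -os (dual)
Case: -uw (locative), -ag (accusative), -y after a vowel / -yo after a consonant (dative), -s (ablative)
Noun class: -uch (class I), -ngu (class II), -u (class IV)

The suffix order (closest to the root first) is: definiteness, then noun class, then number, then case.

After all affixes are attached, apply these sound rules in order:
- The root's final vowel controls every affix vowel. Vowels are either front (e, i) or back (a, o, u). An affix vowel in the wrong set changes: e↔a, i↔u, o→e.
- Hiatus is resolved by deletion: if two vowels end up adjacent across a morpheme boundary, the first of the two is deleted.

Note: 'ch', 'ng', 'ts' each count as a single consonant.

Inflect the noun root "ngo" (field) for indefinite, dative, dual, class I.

Attach definiteness indefinite -ga → ngoga.
Attach noun class class I -uch → ngogauch.
Attach number dual -os → ngogauchos.
Attach case dative -yo (after consonant 's') → ngogauchosyo.
Vowel harmony: no change.
Apply vowel deletion: ngogauchosyo → ngoguchosyo.

ngoguchosyo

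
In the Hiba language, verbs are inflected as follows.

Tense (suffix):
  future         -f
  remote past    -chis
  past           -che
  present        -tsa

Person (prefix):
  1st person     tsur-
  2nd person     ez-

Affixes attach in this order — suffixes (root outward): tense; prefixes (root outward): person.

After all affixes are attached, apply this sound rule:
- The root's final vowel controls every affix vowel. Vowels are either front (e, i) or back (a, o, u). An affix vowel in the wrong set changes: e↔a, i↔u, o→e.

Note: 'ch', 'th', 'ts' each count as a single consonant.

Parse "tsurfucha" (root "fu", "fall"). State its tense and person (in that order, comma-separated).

past, 1st person

Segment: tsur-fu-che.
tense: -che → past.
person: tsur- → 1st person.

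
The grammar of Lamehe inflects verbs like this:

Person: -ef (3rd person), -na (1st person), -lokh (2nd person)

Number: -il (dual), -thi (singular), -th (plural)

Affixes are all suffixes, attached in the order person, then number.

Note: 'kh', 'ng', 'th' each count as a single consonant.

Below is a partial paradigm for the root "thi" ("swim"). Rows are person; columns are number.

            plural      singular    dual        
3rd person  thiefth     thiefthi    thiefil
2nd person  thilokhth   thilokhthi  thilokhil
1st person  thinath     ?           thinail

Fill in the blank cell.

thinathi

Attach person 1st person -na → thina.
Attach number singular -thi → thinathi.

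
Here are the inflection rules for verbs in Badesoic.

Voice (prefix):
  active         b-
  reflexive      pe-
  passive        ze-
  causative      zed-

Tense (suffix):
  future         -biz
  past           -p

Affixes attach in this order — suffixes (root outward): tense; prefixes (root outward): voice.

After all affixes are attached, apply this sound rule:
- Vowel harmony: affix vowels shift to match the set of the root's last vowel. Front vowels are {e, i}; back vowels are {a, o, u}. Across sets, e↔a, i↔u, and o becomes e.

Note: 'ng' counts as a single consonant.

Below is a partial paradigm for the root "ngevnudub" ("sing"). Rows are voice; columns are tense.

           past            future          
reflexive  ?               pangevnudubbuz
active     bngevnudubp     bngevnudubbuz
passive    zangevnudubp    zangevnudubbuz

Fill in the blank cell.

pangevnudubp

Attach voice reflexive pe- → pengevnudub.
Attach tense past -p → pengevnudubp.
Apply vowel harmony: pengevnudubp → pangevnudubp.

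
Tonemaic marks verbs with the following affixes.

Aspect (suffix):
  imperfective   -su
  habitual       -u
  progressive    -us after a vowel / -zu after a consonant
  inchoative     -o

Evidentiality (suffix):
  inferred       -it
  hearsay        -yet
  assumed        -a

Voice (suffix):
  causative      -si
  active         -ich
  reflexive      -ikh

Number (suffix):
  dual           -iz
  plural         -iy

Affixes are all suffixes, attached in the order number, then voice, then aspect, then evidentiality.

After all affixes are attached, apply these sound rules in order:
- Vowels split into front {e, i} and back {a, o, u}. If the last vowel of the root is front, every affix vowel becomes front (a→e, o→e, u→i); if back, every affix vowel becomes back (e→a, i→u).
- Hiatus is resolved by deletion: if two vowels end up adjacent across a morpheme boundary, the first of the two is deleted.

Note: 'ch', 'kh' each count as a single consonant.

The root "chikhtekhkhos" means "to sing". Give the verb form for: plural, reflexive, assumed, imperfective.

Attach number plural -iy → chikhtekhkhosiy.
Attach voice reflexive -ikh → chikhtekhkhosiyikh.
Attach aspect imperfective -su → chikhtekhkhosiyikhsu.
Attach evidentiality assumed -a → chikhtekhkhosiyikhsua.
Apply vowel harmony: chikhtekhkhosiyikhsua → chikhtekhkhosuyukhsua.
Apply vowel deletion: chikhtekhkhosuyukhsua → chikhtekhkhosuyukhsa.

chikhtekhkhosuyukhsa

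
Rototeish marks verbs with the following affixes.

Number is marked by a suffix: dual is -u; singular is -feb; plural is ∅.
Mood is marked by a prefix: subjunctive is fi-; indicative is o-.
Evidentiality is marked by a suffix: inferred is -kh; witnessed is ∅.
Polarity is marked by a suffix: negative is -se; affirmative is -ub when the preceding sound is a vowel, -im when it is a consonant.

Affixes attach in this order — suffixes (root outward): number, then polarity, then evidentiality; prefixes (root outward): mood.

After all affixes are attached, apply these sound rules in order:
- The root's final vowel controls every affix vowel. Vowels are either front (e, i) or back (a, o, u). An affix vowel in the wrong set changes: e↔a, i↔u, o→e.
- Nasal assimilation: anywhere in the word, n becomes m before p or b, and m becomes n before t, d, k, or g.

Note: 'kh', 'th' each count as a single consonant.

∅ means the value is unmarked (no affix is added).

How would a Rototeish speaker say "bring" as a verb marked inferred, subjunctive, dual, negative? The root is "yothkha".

Attach mood subjunctive fi- → fiyothkha.
Attach number dual -u → fiyothkhau.
Attach polarity negative -se → fiyothkhause.
Attach evidentiality inferred -kh → fiyothkhausekh.
Apply vowel harmony: fiyothkhausekh → fuyothkhausakh.
Nasal assimilation: no change.

fuyothkhausakh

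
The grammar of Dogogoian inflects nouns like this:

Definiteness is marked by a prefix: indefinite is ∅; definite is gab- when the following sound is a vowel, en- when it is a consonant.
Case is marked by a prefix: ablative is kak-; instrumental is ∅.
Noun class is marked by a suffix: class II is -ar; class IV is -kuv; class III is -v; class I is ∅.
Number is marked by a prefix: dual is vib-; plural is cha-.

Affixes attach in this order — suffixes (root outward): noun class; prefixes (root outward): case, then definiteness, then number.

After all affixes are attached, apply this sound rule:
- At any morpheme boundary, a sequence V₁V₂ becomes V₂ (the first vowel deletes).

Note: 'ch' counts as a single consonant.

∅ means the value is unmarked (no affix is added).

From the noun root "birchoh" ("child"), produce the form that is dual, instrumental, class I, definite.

vibenbirchoh

noun class = class I: zero marking, form stays birchoh.
case = instrumental: zero marking, form stays birchoh.
Attach definiteness definite en- (before consonant 'b') → enbirchoh.
Attach number dual vib- → vibenbirchoh.
Vowel deletion: no change.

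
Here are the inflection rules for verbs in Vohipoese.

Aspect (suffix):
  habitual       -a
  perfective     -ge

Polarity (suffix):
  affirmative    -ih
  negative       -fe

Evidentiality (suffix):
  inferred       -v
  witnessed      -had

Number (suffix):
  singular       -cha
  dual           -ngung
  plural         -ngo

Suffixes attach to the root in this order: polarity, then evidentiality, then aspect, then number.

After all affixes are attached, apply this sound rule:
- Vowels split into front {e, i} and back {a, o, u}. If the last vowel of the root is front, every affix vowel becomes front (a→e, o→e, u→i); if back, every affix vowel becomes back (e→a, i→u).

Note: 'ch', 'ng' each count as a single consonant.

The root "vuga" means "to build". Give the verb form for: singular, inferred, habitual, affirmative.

Attach polarity affirmative -ih → vugaih.
Attach evidentiality inferred -v → vugaihv.
Attach aspect habitual -a → vugaihva.
Attach number singular -cha → vugaihvacha.
Apply vowel harmony: vugaihvacha → vugauhvacha.

vugauhvacha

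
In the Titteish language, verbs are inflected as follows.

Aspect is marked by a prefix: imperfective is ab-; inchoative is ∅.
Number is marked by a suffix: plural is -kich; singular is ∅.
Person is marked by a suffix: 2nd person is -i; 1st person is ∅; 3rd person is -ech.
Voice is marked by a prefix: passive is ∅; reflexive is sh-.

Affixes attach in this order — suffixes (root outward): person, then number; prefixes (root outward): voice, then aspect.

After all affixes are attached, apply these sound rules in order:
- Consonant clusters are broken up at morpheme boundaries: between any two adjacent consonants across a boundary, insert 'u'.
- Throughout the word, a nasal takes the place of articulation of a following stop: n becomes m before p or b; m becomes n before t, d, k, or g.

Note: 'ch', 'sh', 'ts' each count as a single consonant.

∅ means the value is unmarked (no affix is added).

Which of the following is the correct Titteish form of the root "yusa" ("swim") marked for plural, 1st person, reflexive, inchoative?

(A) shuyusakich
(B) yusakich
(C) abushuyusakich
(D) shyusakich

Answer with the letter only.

person = 1st person: zero marking, form stays yusa.
Attach number plural -kich → yusakich.
Attach voice reflexive sh- → shyusakich.
aspect = inchoative: zero marking, form stays shyusakich.
Apply epenthesis: shyusakich → shuyusakich.
Nasal assimilation: no change.
So the correct form is shuyusakich, option (A).
(C) abushuyusakich is wrong: it uses imperfective instead of inchoative for aspect.
(B) yusakich is wrong: it uses passive instead of reflexive for voice.
(D) shyusakich is wrong: it fails to apply the sound rule(s).

A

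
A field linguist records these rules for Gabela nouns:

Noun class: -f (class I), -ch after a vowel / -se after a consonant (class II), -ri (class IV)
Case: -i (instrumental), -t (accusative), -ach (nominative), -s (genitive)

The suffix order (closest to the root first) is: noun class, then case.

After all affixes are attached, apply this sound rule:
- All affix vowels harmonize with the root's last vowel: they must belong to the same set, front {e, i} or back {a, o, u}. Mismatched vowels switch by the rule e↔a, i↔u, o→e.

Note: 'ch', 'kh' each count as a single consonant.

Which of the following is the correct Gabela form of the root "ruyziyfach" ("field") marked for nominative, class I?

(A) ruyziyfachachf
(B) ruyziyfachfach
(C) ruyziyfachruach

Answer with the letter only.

B

Attach noun class class I -f → ruyziyfachf.
Attach case nominative -ach → ruyziyfachfach.
Vowel harmony: no change.
So the correct form is ruyziyfachfach, option (B).
(A) ruyziyfachachf is wrong: it has the affixes in the wrong order.
(C) ruyziyfachruach is wrong: it uses class IV instead of class I for noun class.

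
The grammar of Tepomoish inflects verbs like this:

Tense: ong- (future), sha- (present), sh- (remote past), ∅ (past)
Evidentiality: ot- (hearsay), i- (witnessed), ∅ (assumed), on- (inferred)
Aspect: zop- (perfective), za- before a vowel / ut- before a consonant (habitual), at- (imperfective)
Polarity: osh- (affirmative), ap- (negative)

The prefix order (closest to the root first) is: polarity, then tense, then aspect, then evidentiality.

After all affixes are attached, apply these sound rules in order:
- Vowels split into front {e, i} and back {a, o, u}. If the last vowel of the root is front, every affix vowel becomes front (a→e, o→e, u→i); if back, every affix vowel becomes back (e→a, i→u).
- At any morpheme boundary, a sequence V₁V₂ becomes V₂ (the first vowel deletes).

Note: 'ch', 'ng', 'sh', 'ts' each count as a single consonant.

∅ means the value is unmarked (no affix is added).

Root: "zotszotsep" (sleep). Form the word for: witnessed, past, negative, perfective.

Attach polarity negative ap- → apzotszotsep.
tense = past: zero marking, form stays apzotszotsep.
Attach aspect perfective zop- → zopapzotszotsep.
Attach evidentiality witnessed i- → izopapzotszotsep.
Apply vowel harmony: izopapzotszotsep → izepepzotszotsep.
Vowel deletion: no change.

izepepzotszotsep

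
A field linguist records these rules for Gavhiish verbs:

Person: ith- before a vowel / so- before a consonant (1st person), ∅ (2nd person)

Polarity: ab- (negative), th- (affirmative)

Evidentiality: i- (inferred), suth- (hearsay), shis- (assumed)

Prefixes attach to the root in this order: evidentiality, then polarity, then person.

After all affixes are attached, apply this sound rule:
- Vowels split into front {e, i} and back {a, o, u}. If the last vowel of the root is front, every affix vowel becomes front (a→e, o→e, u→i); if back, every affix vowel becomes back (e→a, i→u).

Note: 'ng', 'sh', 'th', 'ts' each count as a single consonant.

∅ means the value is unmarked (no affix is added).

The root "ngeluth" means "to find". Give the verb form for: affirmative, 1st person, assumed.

Attach evidentiality assumed shis- → shisngeluth.
Attach polarity affirmative th- → thshisngeluth.
Attach person 1st person so- (before consonant 'th') → sothshisngeluth.
Apply vowel harmony: sothshisngeluth → sothshusngeluth.

sothshusngeluth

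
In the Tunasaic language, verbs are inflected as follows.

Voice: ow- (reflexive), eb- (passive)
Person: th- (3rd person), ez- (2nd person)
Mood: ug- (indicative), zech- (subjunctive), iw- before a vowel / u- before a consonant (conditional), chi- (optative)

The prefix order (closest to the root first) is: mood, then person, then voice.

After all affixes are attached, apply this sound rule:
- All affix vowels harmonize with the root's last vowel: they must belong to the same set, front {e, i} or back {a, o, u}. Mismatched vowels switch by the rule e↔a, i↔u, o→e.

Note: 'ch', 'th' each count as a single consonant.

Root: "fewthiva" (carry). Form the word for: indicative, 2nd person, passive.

abazugfewthiva

Attach mood indicative ug- → ugfewthiva.
Attach person 2nd person ez- → ezugfewthiva.
Attach voice passive eb- → ebezugfewthiva.
Apply vowel harmony: ebezugfewthiva → abazugfewthiva.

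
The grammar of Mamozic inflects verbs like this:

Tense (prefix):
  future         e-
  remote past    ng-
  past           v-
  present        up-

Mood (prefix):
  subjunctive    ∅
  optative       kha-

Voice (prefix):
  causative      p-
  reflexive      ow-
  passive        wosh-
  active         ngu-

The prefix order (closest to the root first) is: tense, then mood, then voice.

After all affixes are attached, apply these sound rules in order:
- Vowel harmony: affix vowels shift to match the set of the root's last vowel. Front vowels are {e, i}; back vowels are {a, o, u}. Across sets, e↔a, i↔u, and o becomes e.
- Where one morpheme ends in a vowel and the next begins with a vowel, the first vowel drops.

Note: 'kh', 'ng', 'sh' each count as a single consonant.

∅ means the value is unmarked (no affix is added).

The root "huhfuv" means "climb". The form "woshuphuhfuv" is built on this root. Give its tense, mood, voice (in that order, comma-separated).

Segment: wosh-up-huhfuv.
tense: up- → present.
mood: ∅ → subjunctive.
voice: wosh- → passive.

present, subjunctive, passive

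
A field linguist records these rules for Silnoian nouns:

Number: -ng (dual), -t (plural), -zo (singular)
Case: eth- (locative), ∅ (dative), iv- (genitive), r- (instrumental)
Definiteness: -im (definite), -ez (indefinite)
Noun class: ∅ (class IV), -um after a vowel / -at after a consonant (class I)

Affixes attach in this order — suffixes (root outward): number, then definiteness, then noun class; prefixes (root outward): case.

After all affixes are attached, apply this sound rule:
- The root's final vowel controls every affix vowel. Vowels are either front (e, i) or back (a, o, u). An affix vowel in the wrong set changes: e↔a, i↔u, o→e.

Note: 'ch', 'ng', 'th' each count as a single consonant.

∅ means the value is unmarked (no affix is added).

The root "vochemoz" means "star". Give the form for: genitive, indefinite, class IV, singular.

Attach number singular -zo → vochemozzo.
Attach definiteness indefinite -ez → vochemozzoez.
Attach case genitive iv- → ivvochemozzoez.
noun class = class IV: zero marking, form stays ivvochemozzoez.
Apply vowel harmony: ivvochemozzoez → uvvochemozzoaz.

uvvochemozzoaz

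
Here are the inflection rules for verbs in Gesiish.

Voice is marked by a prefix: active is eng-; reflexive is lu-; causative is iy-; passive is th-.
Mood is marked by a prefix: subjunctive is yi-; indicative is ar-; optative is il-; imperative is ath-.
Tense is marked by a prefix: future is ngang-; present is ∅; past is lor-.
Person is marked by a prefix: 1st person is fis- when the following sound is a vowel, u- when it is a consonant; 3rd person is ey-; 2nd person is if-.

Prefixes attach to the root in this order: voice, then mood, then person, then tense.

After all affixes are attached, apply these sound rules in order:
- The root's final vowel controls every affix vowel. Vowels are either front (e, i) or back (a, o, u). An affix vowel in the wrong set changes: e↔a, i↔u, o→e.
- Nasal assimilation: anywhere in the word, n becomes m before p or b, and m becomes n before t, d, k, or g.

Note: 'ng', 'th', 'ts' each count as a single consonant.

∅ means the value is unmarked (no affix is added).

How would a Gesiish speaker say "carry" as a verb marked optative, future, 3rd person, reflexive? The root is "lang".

Attach voice reflexive lu- → lulang.
Attach mood optative il- → illulang.
Attach person 3rd person ey- → eyillulang.
Attach tense future ngang- → ngangeyillulang.
Apply vowel harmony: ngangeyillulang → ngangayullulang.
Nasal assimilation: no change.

ngangayullulang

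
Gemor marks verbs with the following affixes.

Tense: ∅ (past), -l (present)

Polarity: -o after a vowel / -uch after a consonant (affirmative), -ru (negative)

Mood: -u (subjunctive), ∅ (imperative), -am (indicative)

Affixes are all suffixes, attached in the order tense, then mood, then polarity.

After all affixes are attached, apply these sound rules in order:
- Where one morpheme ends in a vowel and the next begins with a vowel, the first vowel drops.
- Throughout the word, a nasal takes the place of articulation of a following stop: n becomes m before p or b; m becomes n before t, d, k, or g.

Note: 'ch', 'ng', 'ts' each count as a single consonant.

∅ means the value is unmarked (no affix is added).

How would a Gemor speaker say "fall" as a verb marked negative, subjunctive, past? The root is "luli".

tense = past: zero marking, form stays luli.
Attach mood subjunctive -u → luliu.
Attach polarity negative -ru → luliuru.
Apply vowel deletion: luliuru → luluru.
Nasal assimilation: no change.

luluru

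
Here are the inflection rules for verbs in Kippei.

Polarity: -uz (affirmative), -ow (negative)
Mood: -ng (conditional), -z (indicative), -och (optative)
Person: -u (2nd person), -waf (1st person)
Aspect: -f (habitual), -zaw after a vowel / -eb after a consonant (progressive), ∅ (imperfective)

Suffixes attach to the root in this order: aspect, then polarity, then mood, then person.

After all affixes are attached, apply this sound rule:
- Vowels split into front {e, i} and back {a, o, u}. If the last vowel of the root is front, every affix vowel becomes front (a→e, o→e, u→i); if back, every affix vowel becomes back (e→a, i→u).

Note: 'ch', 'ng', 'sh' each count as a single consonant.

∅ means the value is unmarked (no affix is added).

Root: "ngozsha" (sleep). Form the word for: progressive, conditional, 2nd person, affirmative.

Attach aspect progressive -zaw (after vowel 'a') → ngozshazaw.
Attach polarity affirmative -uz → ngozshazawuz.
Attach mood conditional -ng → ngozshazawuzng.
Attach person 2nd person -u → ngozshazawuzngu.
Vowel harmony: no change.

ngozshazawuzngu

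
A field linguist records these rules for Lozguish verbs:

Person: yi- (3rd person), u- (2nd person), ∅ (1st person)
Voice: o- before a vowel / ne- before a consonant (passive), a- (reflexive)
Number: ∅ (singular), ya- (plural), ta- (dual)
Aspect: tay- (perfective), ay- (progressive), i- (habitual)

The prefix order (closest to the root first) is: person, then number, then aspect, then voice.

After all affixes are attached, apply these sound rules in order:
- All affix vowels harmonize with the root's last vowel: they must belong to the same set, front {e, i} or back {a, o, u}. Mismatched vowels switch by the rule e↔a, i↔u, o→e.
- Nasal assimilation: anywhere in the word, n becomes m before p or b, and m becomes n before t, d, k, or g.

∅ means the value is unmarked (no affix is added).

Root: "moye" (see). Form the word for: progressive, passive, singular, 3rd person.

Attach person 3rd person yi- → yimoye.
number = singular: zero marking, form stays yimoye.
Attach aspect progressive ay- → ayyimoye.
Attach voice passive o- (before vowel 'a') → oayyimoye.
Apply vowel harmony: oayyimoye → eeyyimoye.
Nasal assimilation: no change.

eeyyimoye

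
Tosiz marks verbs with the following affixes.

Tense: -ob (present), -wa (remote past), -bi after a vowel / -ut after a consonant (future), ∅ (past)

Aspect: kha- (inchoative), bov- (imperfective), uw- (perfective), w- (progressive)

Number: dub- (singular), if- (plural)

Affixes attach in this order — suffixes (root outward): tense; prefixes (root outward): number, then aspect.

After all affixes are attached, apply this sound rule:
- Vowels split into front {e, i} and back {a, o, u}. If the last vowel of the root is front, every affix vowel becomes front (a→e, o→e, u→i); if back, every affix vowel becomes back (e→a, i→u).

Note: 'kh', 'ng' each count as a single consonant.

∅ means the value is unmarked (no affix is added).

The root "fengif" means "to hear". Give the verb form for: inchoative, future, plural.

Attach tense future -ut (after consonant 'f') → fengifut.
Attach number plural if- → iffengifut.
Attach aspect inchoative kha- → khaiffengifut.
Apply vowel harmony: khaiffengifut → kheiffengifit.

kheiffengifit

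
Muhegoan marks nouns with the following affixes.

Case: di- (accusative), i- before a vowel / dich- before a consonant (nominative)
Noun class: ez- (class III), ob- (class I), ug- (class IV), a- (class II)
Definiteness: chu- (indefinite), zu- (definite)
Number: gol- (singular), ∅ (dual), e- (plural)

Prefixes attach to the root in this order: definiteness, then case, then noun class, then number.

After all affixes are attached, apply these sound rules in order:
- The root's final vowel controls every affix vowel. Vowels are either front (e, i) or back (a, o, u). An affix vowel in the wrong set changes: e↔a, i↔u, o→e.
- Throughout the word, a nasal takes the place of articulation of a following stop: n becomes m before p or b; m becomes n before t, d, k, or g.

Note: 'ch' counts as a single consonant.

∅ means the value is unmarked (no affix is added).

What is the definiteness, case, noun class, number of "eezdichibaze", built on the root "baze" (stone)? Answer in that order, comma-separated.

Segment: e-ez-di-chu-baze.
definiteness: chu- → indefinite.
case: di- → accusative.
noun class: ez- → class III.
number: e- → plural.

indefinite, accusative, class III, plural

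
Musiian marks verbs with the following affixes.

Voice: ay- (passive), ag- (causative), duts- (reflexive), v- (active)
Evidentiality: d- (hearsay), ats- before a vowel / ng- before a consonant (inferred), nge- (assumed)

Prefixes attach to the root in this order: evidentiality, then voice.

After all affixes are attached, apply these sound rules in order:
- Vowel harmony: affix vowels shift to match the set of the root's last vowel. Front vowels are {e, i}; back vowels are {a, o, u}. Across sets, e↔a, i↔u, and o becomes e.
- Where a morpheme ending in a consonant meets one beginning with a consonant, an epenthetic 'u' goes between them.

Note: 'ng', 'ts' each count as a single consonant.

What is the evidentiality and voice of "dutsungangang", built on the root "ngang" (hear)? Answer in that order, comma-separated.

Segment: duts-nge-ngang.
evidentiality: nge- → assumed.
voice: duts- → reflexive.

assumed, reflexive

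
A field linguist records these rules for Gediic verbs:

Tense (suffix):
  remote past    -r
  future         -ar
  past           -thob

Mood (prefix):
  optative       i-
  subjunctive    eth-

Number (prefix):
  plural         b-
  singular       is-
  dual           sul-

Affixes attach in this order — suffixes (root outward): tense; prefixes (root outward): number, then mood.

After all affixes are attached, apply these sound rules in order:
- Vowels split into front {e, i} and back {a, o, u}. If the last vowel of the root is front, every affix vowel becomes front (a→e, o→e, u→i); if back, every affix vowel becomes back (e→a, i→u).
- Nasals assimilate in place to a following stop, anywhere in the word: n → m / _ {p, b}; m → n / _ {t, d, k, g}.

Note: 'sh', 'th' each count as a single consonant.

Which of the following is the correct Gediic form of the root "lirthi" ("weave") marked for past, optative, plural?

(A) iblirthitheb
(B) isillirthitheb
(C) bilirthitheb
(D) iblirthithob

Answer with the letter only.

A

Attach number plural b- → blirthi.
Attach mood optative i- → iblirthi.
Attach tense past -thob → iblirthithob.
Apply vowel harmony: iblirthithob → iblirthitheb.
Nasal assimilation: no change.
So the correct form is iblirthitheb, option (A).
(C) bilirthitheb is wrong: it has the affixes in the wrong order.
(B) isillirthitheb is wrong: it uses dual instead of plural for number.
(D) iblirthithob is wrong: it fails to apply the sound rule(s).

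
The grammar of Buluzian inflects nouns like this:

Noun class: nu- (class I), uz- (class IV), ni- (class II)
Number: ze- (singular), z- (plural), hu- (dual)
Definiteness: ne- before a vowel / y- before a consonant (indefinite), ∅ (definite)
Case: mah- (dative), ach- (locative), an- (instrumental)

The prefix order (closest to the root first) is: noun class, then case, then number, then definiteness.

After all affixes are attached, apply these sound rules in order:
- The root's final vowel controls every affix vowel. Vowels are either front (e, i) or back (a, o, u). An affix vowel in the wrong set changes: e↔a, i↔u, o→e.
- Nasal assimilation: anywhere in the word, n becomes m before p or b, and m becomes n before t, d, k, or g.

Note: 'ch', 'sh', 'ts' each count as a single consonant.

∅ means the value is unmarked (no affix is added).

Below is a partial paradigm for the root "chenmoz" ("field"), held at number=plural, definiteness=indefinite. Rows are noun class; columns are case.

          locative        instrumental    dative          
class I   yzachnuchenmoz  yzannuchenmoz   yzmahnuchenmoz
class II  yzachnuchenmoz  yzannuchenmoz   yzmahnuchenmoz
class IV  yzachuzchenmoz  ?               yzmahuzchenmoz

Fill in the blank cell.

yzanuzchenmoz

Attach noun class class IV uz- → uzchenmoz.
Attach case instrumental an- → anuzchenmoz.
Attach number plural z- → zanuzchenmoz.
Attach definiteness indefinite y- (before consonant 'z') → yzanuzchenmoz.
Vowel harmony: no change.
Nasal assimilation: no change.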